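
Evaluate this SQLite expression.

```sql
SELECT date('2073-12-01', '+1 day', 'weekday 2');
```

2073-12-05

Advancing 1 more day within December lands on 2073-12-02.
`weekday 2` advances to the next Tuesday; 2073-12-02 is a Saturday, so it moves forward to 2073-12-05.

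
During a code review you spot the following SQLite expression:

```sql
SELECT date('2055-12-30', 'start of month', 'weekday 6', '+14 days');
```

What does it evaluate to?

2055-12-18

`start of month` rewinds 2055-12-30 to 2055-12-01.
`weekday 6` advances to the next Saturday; 2055-12-01 is a Wednesday, so it moves forward to 2055-12-04.
Advancing 14 more days within December lands on 2055-12-18.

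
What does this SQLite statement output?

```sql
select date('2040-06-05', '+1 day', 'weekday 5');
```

2040-06-08

Advancing 1 more day within June lands on 2040-06-06.
`weekday 5` advances to the next Friday; 2040-06-06 is a Wednesday, so it moves forward to 2040-06-08.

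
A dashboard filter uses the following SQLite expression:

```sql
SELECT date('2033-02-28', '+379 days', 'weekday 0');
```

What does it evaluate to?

Applying '+379 days' to 2033-02-28: counting 379 days forward gives 2034-03-14.
`weekday 0` advances to the next Sunday; 2034-03-14 is a Tuesday, so it moves forward to 2034-03-19.

2034-03-19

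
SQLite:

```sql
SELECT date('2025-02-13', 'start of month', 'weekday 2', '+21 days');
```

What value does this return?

2025-02-25

`start of month` rewinds 2025-02-13 to 2025-02-01.
`weekday 2` advances to the next Tuesday; 2025-02-01 is a Saturday, so it moves forward to 2025-02-04.
Advancing 21 more days within February lands on 2025-02-25.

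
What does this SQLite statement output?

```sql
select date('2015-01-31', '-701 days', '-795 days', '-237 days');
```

2010-05-04

Applying '-701 days' to 2015-01-31: counting 701 days back gives 2013-03-01.
Applying '-795 days' to 2013-03-01: counting 795 days back gives 2010-12-27.
Applying '-237 days' to 2010-12-27: counting 237 days back gives 2010-05-04.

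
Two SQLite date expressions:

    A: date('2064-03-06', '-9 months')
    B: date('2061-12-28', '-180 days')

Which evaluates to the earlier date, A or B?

B

A = 2063-06-06.
B = 2061-07-01.
B is earlier.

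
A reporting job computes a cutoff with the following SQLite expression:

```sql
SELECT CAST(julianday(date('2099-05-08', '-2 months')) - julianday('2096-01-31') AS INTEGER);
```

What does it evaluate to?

1132

Adding -2 months to 2099-05-08 gives 2099-03-08.
0 days remain in January 2096 after the 31st (31 − 31).
Full months from February 2096 through February 2099 contribute their day counts.
Then 8 days into March 2099.
Total: 0 + 29 + 31 + 30 + 31 + 30 + 31 + 31 + 30 + 31 + 30 + 31 + 31 + 28 + 31 + 30 + 31 + 30 + 31 + 31 + 30 + 31 + 30 + 31 + 31 + 28 + 31 + 30 + 31 + 30 + 31 + 31 + 30 + 31 + 30 + 31 + 31 + 28 + 8 = 1132.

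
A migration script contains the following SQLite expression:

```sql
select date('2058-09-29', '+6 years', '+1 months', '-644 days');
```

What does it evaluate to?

2063-01-24

Adding +6 years to 2058-09-29 gives 2064-09-29.
Adding +1 month to 2064-09-29 gives 2064-10-29.
Applying '-644 days' to 2064-10-29: counting 644 days back gives 2063-01-24.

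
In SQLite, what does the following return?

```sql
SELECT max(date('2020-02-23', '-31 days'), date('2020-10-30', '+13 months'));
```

date('2020-02-23', '-31 days') → 2020-01-23.
date('2020-10-30', '+13 months') → 2021-11-30.
Later of the two is 2021-11-30.

2021-11-30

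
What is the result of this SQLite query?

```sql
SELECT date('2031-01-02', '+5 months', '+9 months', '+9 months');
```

Adding +5 months to 2031-01-02 gives 2031-06-02.
Adding +9 months to 2031-06-02 gives 2032-03-02.
Adding +9 months to 2032-03-02 gives 2032-12-02.

2032-12-02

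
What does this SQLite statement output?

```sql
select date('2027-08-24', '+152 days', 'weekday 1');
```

Applying '+152 days' to 2027-08-24: counting 152 days forward gives 2028-01-23.
`weekday 1` advances to the next Monday; 2028-01-23 is a Sunday, so it moves forward to 2028-01-24.

2028-01-24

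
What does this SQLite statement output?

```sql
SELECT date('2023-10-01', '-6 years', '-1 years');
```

2016-10-01

Adding -6 years to 2023-10-01 gives 2017-10-01.
Adding -1 year to 2017-10-01 gives 2016-10-01.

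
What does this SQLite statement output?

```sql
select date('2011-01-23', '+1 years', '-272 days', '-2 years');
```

2009-04-26

Adding +1 year to 2011-01-23 gives 2012-01-23.
Applying '-272 days' to 2012-01-23: counting 272 days back gives 2011-04-26.
Adding -2 years to 2011-04-26 gives 2009-04-26.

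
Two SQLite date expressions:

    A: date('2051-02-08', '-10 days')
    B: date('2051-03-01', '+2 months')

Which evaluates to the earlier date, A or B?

A

A = 2051-01-29.
B = 2051-05-01.
A is earlier.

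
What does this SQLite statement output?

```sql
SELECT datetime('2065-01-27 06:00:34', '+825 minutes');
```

2065-01-27 19:45:34

825 minutes = 13h 45m; +825 minutes from 2065-01-27 06:00:34 is 2065-01-27 19:45:34.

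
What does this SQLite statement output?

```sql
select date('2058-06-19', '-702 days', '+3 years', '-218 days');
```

2058-12-11

Applying '-702 days' to 2058-06-19: counting 702 days back gives 2056-07-17.
Adding +3 years to 2056-07-17 gives 2059-07-17.
Applying '-218 days' to 2059-07-17: counting 218 days back gives 2058-12-11.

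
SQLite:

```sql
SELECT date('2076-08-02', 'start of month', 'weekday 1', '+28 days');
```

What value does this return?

`start of month` rewinds 2076-08-02 to 2076-08-01.
`weekday 1` advances to the next Monday; 2076-08-01 is a Saturday, so it moves forward to 2076-08-03.
Advancing 28 more days within August lands on 2076-08-31.

2076-08-31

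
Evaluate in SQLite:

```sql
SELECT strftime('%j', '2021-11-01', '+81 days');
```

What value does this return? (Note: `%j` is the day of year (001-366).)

021

First apply '+81 days': 2021-11-01 → 2022-01-21.
Day-of-year for 2022-01-21: days since 2022-01-01 inclusive = 21, zero-padded to 021.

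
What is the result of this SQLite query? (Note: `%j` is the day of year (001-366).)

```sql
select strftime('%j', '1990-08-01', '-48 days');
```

165

First apply '-48 days': 1990-08-01 → 1990-06-14.
Day-of-year for 1990-06-14: days since 1990-01-01 inclusive = 165, zero-padded to 165.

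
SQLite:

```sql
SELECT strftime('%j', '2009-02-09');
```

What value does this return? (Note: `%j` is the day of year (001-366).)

Day-of-year for 2009-02-09: days since 2009-01-01 inclusive = 40, zero-padded to 040.

040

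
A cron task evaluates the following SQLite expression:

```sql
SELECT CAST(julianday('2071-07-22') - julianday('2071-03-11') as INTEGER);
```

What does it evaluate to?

20 days remain in March 2071 after the 11th (31 − 11).
April 2071: 30 days.
May 2071: 31 days.
June 2071: 30 days.
Then 22 days into July 2071.
Total: 20 + 30 + 31 + 30 + 22 = 133.

133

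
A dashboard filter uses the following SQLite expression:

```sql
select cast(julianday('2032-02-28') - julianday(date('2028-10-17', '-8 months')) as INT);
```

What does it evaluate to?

1472

Adding -8 months to 2028-10-17 gives 2028-02-17.
12 days remain in February 2028 after the 17th (29 − 17).
Full months from March 2028 through January 2032 contribute their day counts.
Then 28 days into February 2032.
Total: 12 + 31 + 30 + 31 + 30 + 31 + 31 + 30 + 31 + 30 + 31 + 31 + 28 + 31 + 30 + 31 + 30 + 31 + 31 + 30 + 31 + 30 + 31 + 31 + 28 + 31 + 30 + 31 + 30 + 31 + 31 + 30 + 31 + 30 + 31 + 31 + 28 + 31 + 30 + 31 + 30 + 31 + 31 + 30 + 31 + 30 + 31 + 31 + 28 = 1472.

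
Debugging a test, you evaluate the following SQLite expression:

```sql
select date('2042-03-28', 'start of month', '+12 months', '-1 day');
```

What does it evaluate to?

`start of month` rewinds 2042-03-28 to 2042-03-01.
Adding +12 months to 2042-03-01 gives 2043-03-01.
Going back 1 day from 2043-03-01 reaches 2043-02-28 (last day of February, 28 days).

2043-02-28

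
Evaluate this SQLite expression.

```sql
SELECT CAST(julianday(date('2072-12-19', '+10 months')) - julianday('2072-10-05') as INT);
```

Adding +10 months to 2072-12-19 gives 2073-10-19.
26 days remain in October 2072 after the 5th (31 − 5).
Full months from November 2072 through September 2073 contribute their day counts.
Then 19 days into October 2073.
Total: 26 + 30 + 31 + 31 + 28 + 31 + 30 + 31 + 30 + 31 + 31 + 30 + 19 = 379.

379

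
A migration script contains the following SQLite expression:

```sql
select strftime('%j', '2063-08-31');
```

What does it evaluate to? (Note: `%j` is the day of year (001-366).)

243

Day-of-year for 2063-08-31: days since 2063-01-01 inclusive = 243, zero-padded to 243.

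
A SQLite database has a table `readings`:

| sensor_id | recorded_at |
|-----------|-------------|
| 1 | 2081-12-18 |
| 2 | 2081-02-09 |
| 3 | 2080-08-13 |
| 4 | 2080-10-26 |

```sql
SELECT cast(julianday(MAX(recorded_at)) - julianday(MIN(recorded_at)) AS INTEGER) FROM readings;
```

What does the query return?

MIN = 2080-08-13, MAX = 2081-12-18.
18 days remain in August 2080 after the 13th (31 − 13).
Full months from September 2080 through November 2081 contribute their day counts.
Then 18 days into December 2081.
Total: 18 + 30 + 31 + 30 + 31 + 31 + 28 + 31 + 30 + 31 + 30 + 31 + 31 + 30 + 31 + 30 + 18 = 492.

492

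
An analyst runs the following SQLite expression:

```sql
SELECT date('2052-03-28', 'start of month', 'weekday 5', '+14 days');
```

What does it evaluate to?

`start of month` rewinds 2052-03-28 to 2052-03-01.
`weekday 5` advances to the next Friday; 2052-03-01 is already a Friday, so it stays at 2052-03-01.
Advancing 14 more days within March lands on 2052-03-15.

2052-03-15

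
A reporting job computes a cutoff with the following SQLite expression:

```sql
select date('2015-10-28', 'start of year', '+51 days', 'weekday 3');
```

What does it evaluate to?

`start of year` rewinds 2015-10-28 to 2015-01-01.
Applying '+51 days' to 2015-01-01: counting 51 days forward gives 2015-02-21.
`weekday 3` advances to the next Wednesday; 2015-02-21 is a Saturday, so it moves forward to 2015-02-25.

2015-02-25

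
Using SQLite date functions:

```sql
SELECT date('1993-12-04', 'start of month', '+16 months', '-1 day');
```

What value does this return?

1995-03-31

`start of month` rewinds 1993-12-04 to 1993-12-01.
Adding +16 months to 1993-12-01 gives 1995-04-01.
Going back 1 day from 1995-04-01 reaches 1995-03-31 (last day of March, 31 days).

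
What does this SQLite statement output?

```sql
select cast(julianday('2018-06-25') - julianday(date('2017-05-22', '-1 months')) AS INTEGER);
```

Adding -1 month to 2017-05-22 gives 2017-04-22.
8 days remain in April 2017 after the 22nd (30 − 22).
Full months from May 2017 through May 2018 contribute their day counts.
Then 25 days into June 2018.
Total: 8 + 31 + 30 + 31 + 31 + 30 + 31 + 30 + 31 + 31 + 28 + 31 + 30 + 31 + 25 = 429.

429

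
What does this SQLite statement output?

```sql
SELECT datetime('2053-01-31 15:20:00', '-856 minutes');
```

2053-01-31 01:04:00

856 minutes = 14h 16m; -856 minutes from 2053-01-31 15:20:00 is 2053-01-31 01:04:00.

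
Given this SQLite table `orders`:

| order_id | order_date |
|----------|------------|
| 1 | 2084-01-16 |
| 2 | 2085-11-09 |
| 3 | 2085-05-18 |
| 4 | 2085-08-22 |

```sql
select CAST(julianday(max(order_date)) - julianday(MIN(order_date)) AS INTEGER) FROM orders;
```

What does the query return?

MIN = 2084-01-16, MAX = 2085-11-09.
15 days remain in January 2084 after the 16th (31 − 16).
Full months from February 2084 through October 2085 contribute their day counts.
Then 9 days into November 2085.
Total: 15 + 29 + 31 + 30 + 31 + 30 + 31 + 31 + 30 + 31 + 30 + 31 + 31 + 28 + 31 + 30 + 31 + 30 + 31 + 31 + 30 + 31 + 9 = 663.

663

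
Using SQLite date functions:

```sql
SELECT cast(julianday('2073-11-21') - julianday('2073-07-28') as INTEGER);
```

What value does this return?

116

3 days remain in July 2073 after the 28th (31 − 28).
August 2073: 31 days.
September 2073: 30 days.
October 2073: 31 days.
Then 21 days into November 2073.
Total: 3 + 31 + 30 + 31 + 21 = 116.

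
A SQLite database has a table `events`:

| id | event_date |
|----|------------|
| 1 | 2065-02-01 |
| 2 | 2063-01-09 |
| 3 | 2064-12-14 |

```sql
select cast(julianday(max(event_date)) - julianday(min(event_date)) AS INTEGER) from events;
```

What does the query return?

MIN = 2063-01-09, MAX = 2065-02-01.
22 days remain in January 2063 after the 9th (31 − 9).
Full months from February 2063 through January 2065 contribute their day counts.
Then 1 day into February 2065.
Total: 22 + 28 + 31 + 30 + 31 + 30 + 31 + 31 + 30 + 31 + 30 + 31 + 31 + 29 + 31 + 30 + 31 + 30 + 31 + 31 + 30 + 31 + 30 + 31 + 31 + 1 = 754.

754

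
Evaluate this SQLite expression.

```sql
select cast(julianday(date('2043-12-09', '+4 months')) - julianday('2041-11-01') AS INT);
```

Adding +4 months to 2043-12-09 gives 2044-04-09.
29 days remain in November 2041 after the 1st (30 − 1).
Full months from December 2041 through March 2044 contribute their day counts.
Then 9 days into April 2044.
Total: 29 + 31 + 31 + 28 + 31 + 30 + 31 + 30 + 31 + 31 + 30 + 31 + 30 + 31 + 31 + 28 + 31 + 30 + 31 + 30 + 31 + 31 + 30 + 31 + 30 + 31 + 31 + 29 + 31 + 9 = 890.

890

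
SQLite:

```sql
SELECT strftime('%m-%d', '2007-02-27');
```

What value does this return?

02-27

`%m-%d` extracts the month-day: 02-27.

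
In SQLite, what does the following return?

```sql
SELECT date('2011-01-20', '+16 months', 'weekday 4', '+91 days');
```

Adding +16 months to 2011-01-20 gives 2012-05-20.
`weekday 4` advances to the next Thursday; 2012-05-20 is a Sunday, so it moves forward to 2012-05-24.
Applying '+91 days' to 2012-05-24: counting 91 days forward gives 2012-08-23.

2012-08-23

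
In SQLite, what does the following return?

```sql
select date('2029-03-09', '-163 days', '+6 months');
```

Applying '-163 days' to 2029-03-09: counting 163 days back gives 2028-09-27.
Adding +6 months to 2028-09-27 gives 2029-03-27.

2029-03-27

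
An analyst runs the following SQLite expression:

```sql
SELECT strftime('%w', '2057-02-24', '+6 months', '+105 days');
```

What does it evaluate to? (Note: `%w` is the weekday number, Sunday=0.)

First apply '+6 months', '+105 days': 2057-02-24 → 2057-12-07.
2057-12-07 is a Friday; with Sunday=0 that is 5.

5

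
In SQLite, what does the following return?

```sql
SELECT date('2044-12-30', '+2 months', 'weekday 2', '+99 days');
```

Adding +2 months to 2044-12-30 targets 2045-02-30. February 2045 has only 28 days, so SQLite normalizes the 2-day overflow forward to 2045-03-02.
`weekday 2` advances to the next Tuesday; 2045-03-02 is a Thursday, so it moves forward to 2045-03-07.
Applying '+99 days' to 2045-03-07: counting 99 days forward gives 2045-06-14.

2045-06-14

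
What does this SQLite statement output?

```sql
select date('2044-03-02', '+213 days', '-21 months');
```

Applying '+213 days' to 2044-03-02: counting 213 days forward gives 2044-10-01.
Adding -21 months to 2044-10-01 gives 2043-01-01.

2043-01-01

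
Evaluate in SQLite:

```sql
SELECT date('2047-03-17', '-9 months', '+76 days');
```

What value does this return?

Adding -9 months to 2047-03-17 gives 2046-06-17.
Applying '+76 days' to 2046-06-17: counting 76 days forward gives 2046-09-01.

2046-09-01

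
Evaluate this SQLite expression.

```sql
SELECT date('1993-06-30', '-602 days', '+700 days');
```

1993-10-06

Applying '-602 days' to 1993-06-30: counting 602 days back gives 1991-11-06.
Applying '+700 days' to 1991-11-06: counting 700 days forward gives 1993-10-06.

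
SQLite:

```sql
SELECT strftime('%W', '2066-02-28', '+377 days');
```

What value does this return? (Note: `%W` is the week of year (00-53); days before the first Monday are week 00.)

10

First apply '+377 days': 2066-02-28 → 2067-03-12.
2067-03-12 is a Saturday. SQLite's %W counts Mondays since the year started; the result is 10.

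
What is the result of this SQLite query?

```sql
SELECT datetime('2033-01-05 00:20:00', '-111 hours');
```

-111 hours from 2033-01-05 00:20:00 is 2032-12-31 09:20:00 (crosses midnight).

2032-12-31 09:20:00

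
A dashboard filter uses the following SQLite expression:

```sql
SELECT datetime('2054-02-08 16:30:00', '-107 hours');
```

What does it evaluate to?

-107 hours from 2054-02-08 16:30:00 is 2054-02-04 05:30:00 (crosses midnight).

2054-02-04 05:30:00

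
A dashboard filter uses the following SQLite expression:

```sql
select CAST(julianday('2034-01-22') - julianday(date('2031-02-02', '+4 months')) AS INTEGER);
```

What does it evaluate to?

Adding +4 months to 2031-02-02 gives 2031-06-02.
28 days remain in June 2031 after the 2nd (30 − 2).
Full months from July 2031 through December 2033 contribute their day counts.
Then 22 days into January 2034.
Total: 28 + 31 + 31 + 30 + 31 + 30 + 31 + 31 + 29 + 31 + 30 + 31 + 30 + 31 + 31 + 30 + 31 + 30 + 31 + 31 + 28 + 31 + 30 + 31 + 30 + 31 + 31 + 30 + 31 + 30 + 31 + 22 = 965.

965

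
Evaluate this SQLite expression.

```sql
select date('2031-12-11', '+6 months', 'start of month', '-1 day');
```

2032-05-31

Adding +6 months to 2031-12-11 gives 2032-06-11.
`start of month` rewinds 2032-06-11 to 2032-06-01.
Going back 1 day from 2032-06-01 reaches 2032-05-31 (last day of May, 31 days).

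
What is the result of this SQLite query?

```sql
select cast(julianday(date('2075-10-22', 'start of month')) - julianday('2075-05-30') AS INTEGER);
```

`start of month` rewinds 2075-10-22 to 2075-10-01.
1 day remains in May 2075 after the 30th (31 − 30).
June 2075: 30 days.
July 2075: 31 days.
August 2075: 31 days.
September 2075: 30 days.
Then 1 day into October 2075.
Total: 1 + 30 + 31 + 31 + 30 + 1 = 124.

124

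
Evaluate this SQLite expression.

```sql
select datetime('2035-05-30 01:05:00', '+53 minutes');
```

+53 minutes from 2035-05-30 01:05:00 is 2035-05-30 01:58:00.

2035-05-30 01:58:00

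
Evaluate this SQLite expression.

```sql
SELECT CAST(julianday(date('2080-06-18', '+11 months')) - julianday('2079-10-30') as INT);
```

566

Adding +11 months to 2080-06-18 gives 2081-05-18.
1 day remains in October 2079 after the 30th (31 − 30).
Full months from November 2079 through April 2081 contribute their day counts.
Then 18 days into May 2081.
Total: 1 + 30 + 31 + 31 + 29 + 31 + 30 + 31 + 30 + 31 + 31 + 30 + 31 + 30 + 31 + 31 + 28 + 31 + 30 + 18 = 566.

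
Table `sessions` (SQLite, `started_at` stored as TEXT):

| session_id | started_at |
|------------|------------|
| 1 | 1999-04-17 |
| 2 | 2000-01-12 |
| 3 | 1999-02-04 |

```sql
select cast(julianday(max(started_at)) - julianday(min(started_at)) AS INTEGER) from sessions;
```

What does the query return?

342

MIN = 1999-02-04, MAX = 2000-01-12.
24 days remain in February 1999 after the 4th (28 − 4).
Full months from March 1999 through December 1999 contribute their day counts.
Then 12 days into January 2000.
Total: 24 + 31 + 30 + 31 + 30 + 31 + 31 + 30 + 31 + 30 + 31 + 12 = 342.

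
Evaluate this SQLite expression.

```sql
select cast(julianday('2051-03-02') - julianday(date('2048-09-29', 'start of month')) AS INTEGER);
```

`start of month` rewinds 2048-09-29 to 2048-09-01.
29 days remain in September 2048 after the 1st (30 − 1).
Full months from October 2048 through February 2051 contribute their day counts.
Then 2 days into March 2051.
Total: 29 + 31 + 30 + 31 + 31 + 28 + 31 + 30 + 31 + 30 + 31 + 31 + 30 + 31 + 30 + 31 + 31 + 28 + 31 + 30 + 31 + 30 + 31 + 31 + 30 + 31 + 30 + 31 + 31 + 28 + 2 = 912.

912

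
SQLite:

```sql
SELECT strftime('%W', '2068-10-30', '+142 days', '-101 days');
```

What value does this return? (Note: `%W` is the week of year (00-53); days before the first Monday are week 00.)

First apply '+142 days', '-101 days': 2068-10-30 → 2068-12-10.
2068-12-10 is a Monday. SQLite's %W counts Mondays since the year started; the result is 50.

50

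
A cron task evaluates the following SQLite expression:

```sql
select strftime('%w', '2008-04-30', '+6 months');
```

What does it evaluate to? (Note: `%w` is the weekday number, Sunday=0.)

4

First apply '+6 months': 2008-04-30 → 2008-10-30.
2008-10-30 is a Thursday; with Sunday=0 that is 4.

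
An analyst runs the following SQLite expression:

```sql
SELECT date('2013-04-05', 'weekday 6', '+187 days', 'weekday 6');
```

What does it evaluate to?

2013-10-12

`weekday 6` advances to the next Saturday; 2013-04-05 is a Friday, so it moves forward to 2013-04-06.
Applying '+187 days' to 2013-04-06: counting 187 days forward gives 2013-10-10.
`weekday 6` advances to the next Saturday; 2013-10-10 is a Thursday, so it moves forward to 2013-10-12.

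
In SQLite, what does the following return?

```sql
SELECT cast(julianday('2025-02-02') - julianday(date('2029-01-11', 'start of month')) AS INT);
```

`start of month` rewinds 2029-01-11 to 2029-01-01.
26 days remain in February 2025 after the 2nd (28 − 2).
Full months from March 2025 through December 2028 contribute their day counts.
Then 1 day into January 2029.
Total: 26 + 31 + 30 + 31 + 30 + 31 + 31 + 30 + 31 + 30 + 31 + 31 + 28 + 31 + 30 + 31 + 30 + 31 + 31 + 30 + 31 + 30 + 31 + 31 + 28 + 31 + 30 + 31 + 30 + 31 + 31 + 30 + 31 + 30 + 31 + 31 + 29 + 31 + 30 + 31 + 30 + 31 + 31 + 30 + 31 + 30 + 31 + 1 = 1429.
The subtraction is earlier − later, so the result is −1429 → -1429.

-1429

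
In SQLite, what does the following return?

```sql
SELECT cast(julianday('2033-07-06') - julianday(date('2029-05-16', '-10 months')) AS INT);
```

1816

Adding -10 months to 2029-05-16 gives 2028-07-16.
15 days remain in July 2028 after the 16th (31 − 16).
Full months from August 2028 through June 2033 contribute their day counts.
Then 6 days into July 2033.
Total: 15 + 31 + 30 + 31 + 30 + 31 + 31 + 28 + 31 + 30 + 31 + 30 + 31 + 31 + 30 + 31 + 30 + 31 + 31 + 28 + 31 + 30 + 31 + 30 + 31 + 31 + 30 + 31 + 30 + 31 + 31 + 28 + 31 + 30 + 31 + 30 + 31 + 31 + 30 + 31 + 30 + 31 + 31 + 29 + 31 + 30 + 31 + 30 + 31 + 31 + 30 + 31 + 30 + 31 + 31 + 28 + 31 + 30 + 31 + 30 + 6 = 1816.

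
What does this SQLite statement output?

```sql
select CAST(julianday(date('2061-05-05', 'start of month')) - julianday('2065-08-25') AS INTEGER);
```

-1577

`start of month` rewinds 2061-05-05 to 2061-05-01.
30 days remain in May 2061 after the 1st (31 − 1).
Full months from June 2061 through July 2065 contribute their day counts.
Then 25 days into August 2065.
Total: 30 + 30 + 31 + 31 + 30 + 31 + 30 + 31 + 31 + 28 + 31 + 30 + 31 + 30 + 31 + 31 + 30 + 31 + 30 + 31 + 31 + 28 + 31 + 30 + 31 + 30 + 31 + 31 + 30 + 31 + 30 + 31 + 31 + 29 + 31 + 30 + 31 + 30 + 31 + 31 + 30 + 31 + 30 + 31 + 31 + 28 + 31 + 30 + 31 + 30 + 31 + 25 = 1577.
The subtraction is earlier − later, so the result is −1577 → -1577.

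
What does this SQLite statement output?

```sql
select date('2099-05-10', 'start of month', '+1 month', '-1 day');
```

`start of month` rewinds 2099-05-10 to 2099-05-01.
Adding +1 month to 2099-05-01 gives 2099-06-01.
Going back 1 day from 2099-06-01 reaches 2099-05-31 (last day of May, 31 days).

2099-05-31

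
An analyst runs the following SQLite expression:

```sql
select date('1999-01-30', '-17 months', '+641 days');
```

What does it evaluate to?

1999-06-02

Adding -17 months to 1999-01-30 gives 1997-08-30.
Applying '+641 days' to 1997-08-30: counting 641 days forward gives 1999-06-02.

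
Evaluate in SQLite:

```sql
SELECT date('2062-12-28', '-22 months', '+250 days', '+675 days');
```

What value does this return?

Adding -22 months to 2062-12-28 gives 2061-02-28.
Applying '+250 days' to 2061-02-28: counting 250 days forward gives 2061-11-05.
Applying '+675 days' to 2061-11-05: counting 675 days forward gives 2063-09-11.

2063-09-11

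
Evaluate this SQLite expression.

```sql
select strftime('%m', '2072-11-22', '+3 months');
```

First apply '+3 months': 2072-11-22 → 2073-02-22.
`%m` extracts the 2-digit month (01-12): 02.

02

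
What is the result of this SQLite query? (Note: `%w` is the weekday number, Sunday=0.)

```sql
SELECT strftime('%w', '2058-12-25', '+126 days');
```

3

First apply '+126 days': 2058-12-25 → 2059-04-30.
2059-04-30 is a Wednesday; with Sunday=0 that is 3.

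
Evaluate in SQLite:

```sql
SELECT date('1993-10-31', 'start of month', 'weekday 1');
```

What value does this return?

1993-10-04

`start of month` rewinds 1993-10-31 to 1993-10-01.
`weekday 1` advances to the next Monday; 1993-10-01 is a Friday, so it moves forward to 1993-10-04.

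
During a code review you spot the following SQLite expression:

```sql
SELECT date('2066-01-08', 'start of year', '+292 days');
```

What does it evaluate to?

2066-10-20

`start of year` rewinds 2066-01-08 to 2066-01-01.
Applying '+292 days' to 2066-01-01: counting 292 days forward gives 2066-10-20.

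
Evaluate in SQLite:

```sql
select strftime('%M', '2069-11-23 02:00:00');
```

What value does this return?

`%M` extracts the 2-digit minute: 00.

00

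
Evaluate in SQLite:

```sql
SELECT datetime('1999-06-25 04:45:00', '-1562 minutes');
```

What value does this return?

1562 minutes = 26h 2m; -1562 minutes from 1999-06-25 04:45:00 is 1999-06-24 02:43:00 (crosses midnight).

1999-06-24 02:43:00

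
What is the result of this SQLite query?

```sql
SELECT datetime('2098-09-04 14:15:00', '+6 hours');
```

2098-09-04 20:15:00

+6 hours from 2098-09-04 14:15:00 is 2098-09-04 20:15:00.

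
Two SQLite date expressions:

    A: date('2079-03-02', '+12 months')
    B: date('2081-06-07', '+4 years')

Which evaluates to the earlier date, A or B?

A

A = 2080-03-02.
B = 2085-06-07.
A is earlier.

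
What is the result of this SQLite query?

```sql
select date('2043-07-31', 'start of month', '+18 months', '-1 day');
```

2044-12-31

`start of month` rewinds 2043-07-31 to 2043-07-01.
Adding +18 months to 2043-07-01 gives 2045-01-01.
Going back 1 day from 2045-01-01 reaches 2044-12-31 (last day of December, 31 days).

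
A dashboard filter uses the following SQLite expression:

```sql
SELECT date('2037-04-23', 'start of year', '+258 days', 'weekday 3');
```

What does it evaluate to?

`start of year` rewinds 2037-04-23 to 2037-01-01.
Applying '+258 days' to 2037-01-01: counting 258 days forward gives 2037-09-16.
`weekday 3` advances to the next Wednesday; 2037-09-16 is already a Wednesday, so it stays at 2037-09-16.

2037-09-16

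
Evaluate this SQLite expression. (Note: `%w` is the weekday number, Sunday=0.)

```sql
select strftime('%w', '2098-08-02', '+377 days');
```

First apply '+377 days': 2098-08-02 → 2099-08-14.
2099-08-14 is a Friday; with Sunday=0 that is 5.

5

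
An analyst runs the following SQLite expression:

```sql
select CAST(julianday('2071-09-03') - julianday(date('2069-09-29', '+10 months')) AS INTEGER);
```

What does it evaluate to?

401

Adding +10 months to 2069-09-29 gives 2070-07-29.
2 days remain in July 2070 after the 29th (31 − 29).
Full months from August 2070 through August 2071 contribute their day counts.
Then 3 days into September 2071.
Total: 2 + 31 + 30 + 31 + 30 + 31 + 31 + 28 + 31 + 30 + 31 + 30 + 31 + 31 + 3 = 401.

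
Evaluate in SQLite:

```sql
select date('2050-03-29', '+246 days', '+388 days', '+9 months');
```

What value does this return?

Applying '+246 days' to 2050-03-29: counting 246 days forward gives 2050-11-30.
Applying '+388 days' to 2050-11-30: counting 388 days forward gives 2051-12-23.
Adding +9 months to 2051-12-23 gives 2052-09-23.

2052-09-23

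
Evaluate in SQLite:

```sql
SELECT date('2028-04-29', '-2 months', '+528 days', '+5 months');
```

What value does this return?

2030-01-10

Adding -2 months to 2028-04-29 gives 2028-02-29.
Applying '+528 days' to 2028-02-29: counting 528 days forward gives 2029-08-10.
Adding +5 months to 2029-08-10 gives 2030-01-10.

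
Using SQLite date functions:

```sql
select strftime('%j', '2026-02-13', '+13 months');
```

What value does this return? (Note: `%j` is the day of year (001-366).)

072

First apply '+13 months': 2026-02-13 → 2027-03-13.
Day-of-year for 2027-03-13: days since 2027-01-01 inclusive = 72, zero-padded to 072.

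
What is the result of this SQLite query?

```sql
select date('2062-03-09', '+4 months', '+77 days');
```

Adding +4 months to 2062-03-09 gives 2062-07-09.
Applying '+77 days' to 2062-07-09: counting 77 days forward gives 2062-09-24.

2062-09-24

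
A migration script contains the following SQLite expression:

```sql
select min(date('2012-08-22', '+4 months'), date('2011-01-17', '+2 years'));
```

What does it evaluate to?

date('2012-08-22', '+4 months') → 2012-12-22.
date('2011-01-17', '+2 years') → 2013-01-17.
Earlier of the two is 2012-12-22.

2012-12-22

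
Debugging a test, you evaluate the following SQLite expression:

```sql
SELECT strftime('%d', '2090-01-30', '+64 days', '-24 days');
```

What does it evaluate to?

First apply '+64 days', '-24 days': 2090-01-30 → 2090-03-11.
`%d` extracts the 2-digit day of month: 11.

11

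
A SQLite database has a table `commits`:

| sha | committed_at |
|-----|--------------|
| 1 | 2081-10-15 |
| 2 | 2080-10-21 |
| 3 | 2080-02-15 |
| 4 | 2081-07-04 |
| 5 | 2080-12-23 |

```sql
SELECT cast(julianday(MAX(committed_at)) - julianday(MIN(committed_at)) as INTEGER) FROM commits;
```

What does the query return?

MIN = 2080-02-15, MAX = 2081-10-15.
14 days remain in February 2080 after the 15th (29 − 15).
Full months from March 2080 through September 2081 contribute their day counts.
Then 15 days into October 2081.
Total: 14 + 31 + 30 + 31 + 30 + 31 + 31 + 30 + 31 + 30 + 31 + 31 + 28 + 31 + 30 + 31 + 30 + 31 + 31 + 30 + 15 = 608.

608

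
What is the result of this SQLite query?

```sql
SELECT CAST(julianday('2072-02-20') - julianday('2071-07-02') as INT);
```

29 days remain in July 2071 after the 2nd (31 − 2).
Full months from August 2071 through January 2072 contribute their day counts.
Then 20 days into February 2072.
Total: 29 + 31 + 30 + 31 + 30 + 31 + 31 + 20 = 233.

233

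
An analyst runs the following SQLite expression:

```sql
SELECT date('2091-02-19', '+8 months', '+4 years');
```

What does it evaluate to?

Adding +8 months to 2091-02-19 gives 2091-10-19.
Adding +4 years to 2091-10-19 gives 2095-10-19.

2095-10-19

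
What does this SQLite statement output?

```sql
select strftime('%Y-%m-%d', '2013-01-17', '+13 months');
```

2014-02-17

First apply '+13 months': 2013-01-17 → 2014-02-17.
`%Y-%m-%d` extracts the ISO date: 2014-02-17.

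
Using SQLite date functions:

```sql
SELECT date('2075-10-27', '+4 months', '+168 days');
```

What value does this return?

Adding +4 months to 2075-10-27 gives 2076-02-27.
Applying '+168 days' to 2076-02-27: counting 168 days forward gives 2076-08-13.

2076-08-13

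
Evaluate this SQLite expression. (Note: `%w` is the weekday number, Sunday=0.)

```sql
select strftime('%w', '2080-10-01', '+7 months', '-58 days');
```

First apply '+7 months', '-58 days': 2080-10-01 → 2081-03-04.
2081-03-04 is a Tuesday; with Sunday=0 that is 2.

2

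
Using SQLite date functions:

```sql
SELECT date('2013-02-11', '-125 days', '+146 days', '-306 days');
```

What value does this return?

2012-05-02

Applying '-125 days' to 2013-02-11: counting 125 days back gives 2012-10-09.
Applying '+146 days' to 2012-10-09: counting 146 days forward gives 2013-03-04.
Applying '-306 days' to 2013-03-04: counting 306 days back gives 2012-05-02.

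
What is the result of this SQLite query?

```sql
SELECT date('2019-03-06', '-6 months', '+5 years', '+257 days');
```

2024-05-20

Adding -6 months to 2019-03-06 gives 2018-09-06.
Adding +5 years to 2018-09-06 gives 2023-09-06.
Applying '+257 days' to 2023-09-06: counting 257 days forward gives 2024-05-20.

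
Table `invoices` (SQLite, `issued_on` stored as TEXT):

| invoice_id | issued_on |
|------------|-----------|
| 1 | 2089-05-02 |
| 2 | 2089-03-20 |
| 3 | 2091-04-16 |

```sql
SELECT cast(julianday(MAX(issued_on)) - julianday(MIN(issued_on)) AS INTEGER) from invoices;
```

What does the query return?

757

MIN = 2089-03-20, MAX = 2091-04-16.
11 days remain in March 2089 after the 20th (31 − 20).
Full months from April 2089 through March 2091 contribute their day counts.
Then 16 days into April 2091.
Total: 11 + 30 + 31 + 30 + 31 + 31 + 30 + 31 + 30 + 31 + 31 + 28 + 31 + 30 + 31 + 30 + 31 + 31 + 30 + 31 + 30 + 31 + 31 + 28 + 31 + 16 = 757.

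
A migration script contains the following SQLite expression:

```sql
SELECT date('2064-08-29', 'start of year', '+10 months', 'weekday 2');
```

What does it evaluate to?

2064-11-04

`start of year` rewinds 2064-08-29 to 2064-01-01.
Adding +10 months to 2064-01-01 gives 2064-11-01.
`weekday 2` advances to the next Tuesday; 2064-11-01 is a Saturday, so it moves forward to 2064-11-04.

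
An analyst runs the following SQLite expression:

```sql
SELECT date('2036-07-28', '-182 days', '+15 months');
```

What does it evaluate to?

2037-04-28

Applying '-182 days' to 2036-07-28: counting 182 days back gives 2036-01-28.
Adding +15 months to 2036-01-28 gives 2037-04-28.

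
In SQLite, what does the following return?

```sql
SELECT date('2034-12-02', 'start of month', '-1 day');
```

2034-11-30

`start of month` rewinds 2034-12-02 to 2034-12-01.
Going back 1 day from 2034-12-01 reaches 2034-11-30 (last day of November, 30 days).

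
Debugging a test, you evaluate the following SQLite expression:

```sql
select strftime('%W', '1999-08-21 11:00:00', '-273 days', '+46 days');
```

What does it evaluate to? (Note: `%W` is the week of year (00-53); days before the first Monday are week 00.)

01

First apply '-273 days', '+46 days': 1999-08-21 11:00:00 → 1999-01-06 11:00:00.
1999-01-06 is a Wednesday. SQLite's %W counts Mondays since the year started; the result is 01.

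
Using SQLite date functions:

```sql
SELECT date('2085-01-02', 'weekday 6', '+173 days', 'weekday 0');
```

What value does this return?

2085-07-01

`weekday 6` advances to the next Saturday; 2085-01-02 is a Tuesday, so it moves forward to 2085-01-06.
Applying '+173 days' to 2085-01-06: counting 173 days forward gives 2085-06-28.
`weekday 0` advances to the next Sunday; 2085-06-28 is a Thursday, so it moves forward to 2085-07-01.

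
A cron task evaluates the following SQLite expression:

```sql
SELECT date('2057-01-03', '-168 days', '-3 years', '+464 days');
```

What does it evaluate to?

Applying '-168 days' to 2057-01-03: counting 168 days back gives 2056-07-19.
Adding -3 years to 2056-07-19 gives 2053-07-19.
Applying '+464 days' to 2053-07-19: counting 464 days forward gives 2054-10-26.

2054-10-26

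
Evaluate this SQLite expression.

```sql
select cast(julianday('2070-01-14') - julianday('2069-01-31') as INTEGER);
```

0 days remain in January 2069 after the 31st (31 − 31).
Full months from February 2069 through December 2069 contribute their day counts.
Then 14 days into January 2070.
Total: 0 + 28 + 31 + 30 + 31 + 30 + 31 + 31 + 30 + 31 + 30 + 31 + 14 = 348.

348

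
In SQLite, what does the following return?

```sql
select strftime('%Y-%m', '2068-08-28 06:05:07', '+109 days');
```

2068-12

First apply '+109 days': 2068-08-28 06:05:07 → 2068-12-15 06:05:07.
`%Y-%m` extracts the year-month: 2068-12.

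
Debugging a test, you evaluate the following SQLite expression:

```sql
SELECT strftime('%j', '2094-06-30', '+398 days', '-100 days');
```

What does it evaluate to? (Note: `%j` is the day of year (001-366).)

First apply '+398 days', '-100 days': 2094-06-30 → 2095-04-24.
Day-of-year for 2095-04-24: days since 2095-01-01 inclusive = 114, zero-padded to 114.

114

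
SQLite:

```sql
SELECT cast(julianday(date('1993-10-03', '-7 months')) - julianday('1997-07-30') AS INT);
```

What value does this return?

-1610

Adding -7 months to 1993-10-03 gives 1993-03-03.
28 days remain in March 1993 after the 3rd (31 − 3).
Full months from April 1993 through June 1997 contribute their day counts.
Then 30 days into July 1997.
Total: 28 + 30 + 31 + 30 + 31 + 31 + 30 + 31 + 30 + 31 + 31 + 28 + 31 + 30 + 31 + 30 + 31 + 31 + 30 + 31 + 30 + 31 + 31 + 28 + 31 + 30 + 31 + 30 + 31 + 31 + 30 + 31 + 30 + 31 + 31 + 29 + 31 + 30 + 31 + 30 + 31 + 31 + 30 + 31 + 30 + 31 + 31 + 28 + 31 + 30 + 31 + 30 + 30 = 1610.
The subtraction is earlier − later, so the result is −1610 → -1610.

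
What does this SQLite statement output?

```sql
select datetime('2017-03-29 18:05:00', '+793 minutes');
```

793 minutes = 13h 13m; +793 minutes from 2017-03-29 18:05:00 is 2017-03-30 07:18:00 (crosses midnight).

2017-03-30 07:18:00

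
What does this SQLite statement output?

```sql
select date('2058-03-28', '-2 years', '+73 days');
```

Adding -2 years to 2058-03-28 gives 2056-03-28.
Applying '+73 days' to 2056-03-28: counting 73 days forward gives 2056-06-09.

2056-06-09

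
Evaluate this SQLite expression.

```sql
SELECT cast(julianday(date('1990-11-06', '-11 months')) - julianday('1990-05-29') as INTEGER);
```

Adding -11 months to 1990-11-06 gives 1989-12-06.
25 days remain in December 1989 after the 6th (31 − 6).
January 1990: 31 days.
February 1990: 28 days.
March 1990: 31 days.
April 1990: 30 days.
Then 29 days into May 1990.
Total: 25 + 31 + 28 + 31 + 30 + 29 = 174.
The subtraction is earlier − later, so the result is −174 → -174.

-174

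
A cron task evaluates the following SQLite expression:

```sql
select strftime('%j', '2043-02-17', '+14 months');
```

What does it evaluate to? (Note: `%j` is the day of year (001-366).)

First apply '+14 months': 2043-02-17 → 2044-04-17.
Day-of-year for 2044-04-17: days since 2044-01-01 inclusive = 108, zero-padded to 108.

108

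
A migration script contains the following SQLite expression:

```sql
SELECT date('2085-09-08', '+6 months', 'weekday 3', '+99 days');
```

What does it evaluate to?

2086-06-20

Adding +6 months to 2085-09-08 gives 2086-03-08.
`weekday 3` advances to the next Wednesday; 2086-03-08 is a Friday, so it moves forward to 2086-03-13.
Applying '+99 days' to 2086-03-13: counting 99 days forward gives 2086-06-20.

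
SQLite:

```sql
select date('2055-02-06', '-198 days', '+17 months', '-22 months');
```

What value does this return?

Applying '-198 days' to 2055-02-06: counting 198 days back gives 2054-07-23.
Adding +17 months to 2054-07-23 gives 2055-12-23.
Adding -22 months to 2055-12-23 gives 2054-02-23.

2054-02-23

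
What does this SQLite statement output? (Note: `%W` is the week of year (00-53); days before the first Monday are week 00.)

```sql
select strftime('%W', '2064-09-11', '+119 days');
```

First apply '+119 days': 2064-09-11 → 2065-01-08.
2065-01-08 is a Thursday. SQLite's %W counts Mondays since the year started; the result is 01.

01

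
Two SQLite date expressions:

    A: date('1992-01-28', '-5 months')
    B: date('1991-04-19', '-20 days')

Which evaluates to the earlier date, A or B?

B

A = 1991-08-28.
B = 1991-03-30.
B is earlier.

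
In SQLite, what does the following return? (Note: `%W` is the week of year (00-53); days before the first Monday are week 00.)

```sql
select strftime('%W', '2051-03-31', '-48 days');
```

06

First apply '-48 days': 2051-03-31 → 2051-02-11.
2051-02-11 is a Saturday. SQLite's %W counts Mondays since the year started; the result is 06.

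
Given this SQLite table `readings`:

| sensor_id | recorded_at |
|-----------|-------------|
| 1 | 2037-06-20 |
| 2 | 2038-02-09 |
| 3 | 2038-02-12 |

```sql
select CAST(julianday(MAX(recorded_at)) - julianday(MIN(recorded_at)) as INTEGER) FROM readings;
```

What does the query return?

237

MIN = 2037-06-20, MAX = 2038-02-12.
10 days remain in June 2037 after the 20th (30 − 20).
Full months from July 2037 through January 2038 contribute their day counts.
Then 12 days into February 2038.
Total: 10 + 31 + 31 + 30 + 31 + 30 + 31 + 31 + 12 = 237.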